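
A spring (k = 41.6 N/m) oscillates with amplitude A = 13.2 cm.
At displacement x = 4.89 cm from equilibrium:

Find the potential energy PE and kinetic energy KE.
E_total = ½kA² = ½×41.6×(0.132)² = 0.3624 J
PE = ½kx² = ½×41.6×(0.0489)² = 0.04974 J
KE = E_total − PE = 0.3127 J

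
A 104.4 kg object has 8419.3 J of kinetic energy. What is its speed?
KE = ½mv² → v = √(2KE/m) = √(2×8419.3/104.4) = 12.7 m/s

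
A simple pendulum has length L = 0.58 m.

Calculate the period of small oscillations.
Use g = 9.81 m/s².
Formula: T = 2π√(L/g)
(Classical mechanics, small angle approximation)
T = 2π√(L/g) = 2π√(0.58/9.81) = 1.528 s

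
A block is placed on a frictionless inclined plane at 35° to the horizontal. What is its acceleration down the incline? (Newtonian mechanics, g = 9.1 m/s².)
a = g sin(θ) = 9.1 × sin(35°) = 9.1 × 0.5736 = 5.22 m/s²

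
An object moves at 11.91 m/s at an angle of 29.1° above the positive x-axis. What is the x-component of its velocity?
vₓ = v cos(θ) = 11.91 × cos(29.1°) = 10.41 m/s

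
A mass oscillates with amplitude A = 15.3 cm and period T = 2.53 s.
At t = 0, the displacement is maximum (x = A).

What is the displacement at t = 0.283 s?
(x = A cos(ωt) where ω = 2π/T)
ω = 2π/T = 2π/2.53 = 2.483 rad/s
x = A cos(ωt) = 15.3×cos(2.483×0.283) = 11.67 cm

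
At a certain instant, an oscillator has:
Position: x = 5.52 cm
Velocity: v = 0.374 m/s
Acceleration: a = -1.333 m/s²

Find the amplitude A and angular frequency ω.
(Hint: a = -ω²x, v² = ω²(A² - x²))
a = −ω²x → ω = √(|a|/x) = √(1.333/0.0552) = 4.914 rad/s
v² = ω²(A² − x²) → A = √(x² + v²/ω²) = √(0.0552² + 0.374²/4.914²) = 0.09402 m = 9.402 cm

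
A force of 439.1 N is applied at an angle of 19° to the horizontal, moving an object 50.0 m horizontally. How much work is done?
W = Fd cosθ = 439.1×50.0×cos(19°) = 20759.0 J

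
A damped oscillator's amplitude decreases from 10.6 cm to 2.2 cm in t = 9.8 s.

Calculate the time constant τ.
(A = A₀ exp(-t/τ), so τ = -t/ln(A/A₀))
A/A₀ = 2.2/10.6 = 0.2075; ln(A/A₀) = -1.572
τ = −t/ln(A/A₀) = −9.8/-1.572 = 6.233 s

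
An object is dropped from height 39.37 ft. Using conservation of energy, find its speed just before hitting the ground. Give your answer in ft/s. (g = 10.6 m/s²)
mgh = ½mv² → v = √(2gh) = √(2×10.6×12) = 15.95 m/s = 52.33 ft/s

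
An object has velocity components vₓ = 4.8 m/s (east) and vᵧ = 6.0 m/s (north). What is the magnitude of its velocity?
|v| = √(vₓ² + vᵧ²) = √(4.8² + 6.0²) = √(59.04) = 7.68 m/s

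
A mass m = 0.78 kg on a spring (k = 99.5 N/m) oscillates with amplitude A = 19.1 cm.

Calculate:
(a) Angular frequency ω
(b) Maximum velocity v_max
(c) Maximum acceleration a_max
ω = √(k/m) = √(99.5/0.78) = 11.29 rad/s
v_max = ωA = 11.29×0.191 = 2.157 m/s
a_max = ω²A = 11.29²×0.191 = 24.36 m/s²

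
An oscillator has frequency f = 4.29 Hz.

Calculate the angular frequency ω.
ω = 2πf = 2π×4.29 = 26.95 rad/s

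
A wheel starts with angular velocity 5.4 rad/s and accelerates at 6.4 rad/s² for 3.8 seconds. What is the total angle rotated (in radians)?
θ = ω₀t + ½αt² = 5.4×3.8 + ½×6.4×3.8² = 66.73 rad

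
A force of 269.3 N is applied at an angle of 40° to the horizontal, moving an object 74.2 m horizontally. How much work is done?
W = Fd cosθ = 269.3×74.2×cos(40°) = 15307.0 J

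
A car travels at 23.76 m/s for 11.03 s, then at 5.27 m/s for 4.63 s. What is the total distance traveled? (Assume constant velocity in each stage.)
d₁ = v₁t₁ = 23.76 × 11.03 = 262.073 m
d₂ = v₂t₂ = 5.27 × 4.63 = 24.4001 m
d_total = 262.073 + 24.4001 = 286.47 m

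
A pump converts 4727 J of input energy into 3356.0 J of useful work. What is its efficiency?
η = W_out/W_in = 3356.0/4727 = 0.71 = 71.0%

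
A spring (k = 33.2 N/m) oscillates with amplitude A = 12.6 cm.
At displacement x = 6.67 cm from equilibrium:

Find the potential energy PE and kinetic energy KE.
E_total = ½kA² = ½×33.2×(0.126)² = 0.2635 J
PE = ½kx² = ½×33.2×(0.0667)² = 0.07385 J
KE = E_total − PE = 0.1897 J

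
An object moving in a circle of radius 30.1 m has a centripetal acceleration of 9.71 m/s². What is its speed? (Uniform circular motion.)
v = √(a_c × r) = √(9.71 × 30.1) = 17.1 m/s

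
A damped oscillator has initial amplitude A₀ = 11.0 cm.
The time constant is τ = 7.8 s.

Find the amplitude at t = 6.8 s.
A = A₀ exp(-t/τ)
A = A₀ exp(−t/τ) = 11.0×exp(−6.8/7.8) = 4.6 cm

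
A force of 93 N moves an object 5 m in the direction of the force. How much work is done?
W = Fd = 93×5 = 465.0 J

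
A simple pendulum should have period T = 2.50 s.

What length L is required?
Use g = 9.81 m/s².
T = 2π√(L/g) → L = g(T/2π)² = 9.81×(2.5/2π)² = 1.553 m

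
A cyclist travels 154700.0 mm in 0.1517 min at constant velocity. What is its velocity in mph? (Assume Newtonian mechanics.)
v = d/t (with unit conversion) = 38.02 mph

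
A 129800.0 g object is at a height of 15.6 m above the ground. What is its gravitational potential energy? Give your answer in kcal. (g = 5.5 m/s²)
PE = mgh = 129.8 kg × 5.5 m/s² × 15.6 m = 1.114e+04 J = 2.662 kcal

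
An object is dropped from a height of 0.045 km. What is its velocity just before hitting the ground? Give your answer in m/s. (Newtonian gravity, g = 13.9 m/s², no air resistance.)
v = √(2gh) (with unit conversion) = 35.37 m/s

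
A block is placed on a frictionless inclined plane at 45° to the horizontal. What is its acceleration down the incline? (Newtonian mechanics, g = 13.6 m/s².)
a = g sin(θ) = 13.6 × sin(45°) = 13.6 × 0.7071 = 9.62 m/s²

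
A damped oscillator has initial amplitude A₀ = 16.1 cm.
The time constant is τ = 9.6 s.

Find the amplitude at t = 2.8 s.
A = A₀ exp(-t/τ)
A = A₀ exp(−t/τ) = 16.1×exp(−2.8/9.6) = 12.03 cm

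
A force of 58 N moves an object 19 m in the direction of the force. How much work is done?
W = Fd = 58×19 = 1102.0 J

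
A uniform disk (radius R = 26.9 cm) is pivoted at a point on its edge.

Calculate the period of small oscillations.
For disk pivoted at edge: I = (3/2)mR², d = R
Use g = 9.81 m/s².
I/m = (3/2)R² = 0.1085 m²; d = R = 0.269 m
T = 2π√((3/2)R²/(gR)) = 2π√(3R/(2g)) = 1.274 s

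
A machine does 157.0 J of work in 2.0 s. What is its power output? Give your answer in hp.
P = W/t = 157 J / 2 s = 78.5 W = 0.1053 hp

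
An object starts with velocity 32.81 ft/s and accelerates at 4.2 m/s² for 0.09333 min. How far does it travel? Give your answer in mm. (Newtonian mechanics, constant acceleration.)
d = v₀t + ½at² (with unit conversion) = 121900.0 mm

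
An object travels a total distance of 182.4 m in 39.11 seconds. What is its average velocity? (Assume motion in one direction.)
v_avg = Δd / Δt = 182.4 / 39.11 = 4.66 m/s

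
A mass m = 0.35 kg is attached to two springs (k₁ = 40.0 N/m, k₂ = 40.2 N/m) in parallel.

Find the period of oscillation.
k_eq = k₁+k₂ = 80.2 N/m
T = 2π√(m/k_eq) = 2π√(0.35/80.2) = 0.4151 s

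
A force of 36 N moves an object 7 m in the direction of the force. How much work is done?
W = Fd = 36×7 = 252.0 J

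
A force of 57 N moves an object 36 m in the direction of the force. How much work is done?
W = Fd = 57×36 = 2052.0 J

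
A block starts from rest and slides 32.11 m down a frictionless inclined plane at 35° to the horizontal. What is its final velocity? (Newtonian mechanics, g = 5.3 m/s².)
a = g sin(θ) = 5.3 × sin(35°) = 3.04 m/s²
v = √(2ad) = √(2 × 3.04 × 32.11) = 13.97 m/s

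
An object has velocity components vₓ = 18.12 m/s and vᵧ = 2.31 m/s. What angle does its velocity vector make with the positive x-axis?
θ = arctan(vᵧ/vₓ) = arctan(2.31/18.12) = 7.27°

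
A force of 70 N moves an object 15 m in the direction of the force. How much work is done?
W = Fd = 70×15 = 1050.0 J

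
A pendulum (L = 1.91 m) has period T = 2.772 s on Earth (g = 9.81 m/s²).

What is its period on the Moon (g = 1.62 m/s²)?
T = 2π√(L/g), so T_moon/T_earth = √(g_earth/g_moon)
T_moon = 2π√(1.91/1.62) = 6.822 s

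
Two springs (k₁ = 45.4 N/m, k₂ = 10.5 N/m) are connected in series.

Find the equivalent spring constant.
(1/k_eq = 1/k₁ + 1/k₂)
1/k_eq = 1/45.4 + 1/10.5 = 0.11726; k_eq = 8.528 N/m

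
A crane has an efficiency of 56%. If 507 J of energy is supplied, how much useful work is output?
W_out = η × W_in = 0.56 × 507 = 283.92 J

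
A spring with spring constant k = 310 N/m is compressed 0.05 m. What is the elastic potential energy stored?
PE = ½kx² = ½×310×0.05² = 0.3875 J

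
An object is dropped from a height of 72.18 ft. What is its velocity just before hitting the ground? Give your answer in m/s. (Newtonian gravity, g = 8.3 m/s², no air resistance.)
v = √(2gh) (with unit conversion) = 19.11 m/s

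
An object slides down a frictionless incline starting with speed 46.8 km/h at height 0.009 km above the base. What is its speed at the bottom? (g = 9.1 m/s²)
½mv₀² + mgh = ½mv² → v = √(v₀² + 2gh) = √(13² + 2×9.1×9) = 18.24 m/s = 65.67 km/h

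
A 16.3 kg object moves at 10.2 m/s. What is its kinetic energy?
KE = ½mv² = ½×16.3×10.2² = 847.926 J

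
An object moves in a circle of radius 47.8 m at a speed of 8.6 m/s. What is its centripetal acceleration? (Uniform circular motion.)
a_c = v²/r = 8.6²/47.8 = 73.96/47.8 = 1.55 m/s²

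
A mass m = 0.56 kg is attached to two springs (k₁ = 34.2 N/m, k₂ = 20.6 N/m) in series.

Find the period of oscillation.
k_eq = k₁k₂/(k₁+k₂) = 12.86 N/m
T = 2π√(m/k_eq) = 2π√(0.56/12.86) = 1.311 s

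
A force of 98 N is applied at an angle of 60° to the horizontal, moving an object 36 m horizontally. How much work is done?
W = Fd cosθ = 98×36×cos(60°) = 1764.0 J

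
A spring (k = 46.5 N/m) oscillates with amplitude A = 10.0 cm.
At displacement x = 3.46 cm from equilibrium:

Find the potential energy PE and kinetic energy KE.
E_total = ½kA² = ½×46.5×(0.1)² = 0.2325 J
PE = ½kx² = ½×46.5×(0.0346)² = 0.02783 J
KE = E_total − PE = 0.2047 J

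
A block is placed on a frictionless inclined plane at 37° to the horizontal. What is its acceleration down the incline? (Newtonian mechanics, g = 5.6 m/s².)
a = g sin(θ) = 5.6 × sin(37°) = 5.6 × 0.6018 = 3.37 m/s²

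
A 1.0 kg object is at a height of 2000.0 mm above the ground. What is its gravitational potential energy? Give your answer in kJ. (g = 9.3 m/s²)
PE = mgh = 1 kg × 9.3 m/s² × 2 m = 18.6 J = 0.0186 kJ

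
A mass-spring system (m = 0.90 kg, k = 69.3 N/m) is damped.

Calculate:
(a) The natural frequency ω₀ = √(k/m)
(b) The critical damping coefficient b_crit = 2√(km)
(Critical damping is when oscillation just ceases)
ω₀ = √(k/m) = √(69.3/0.9) = 8.775 rad/s
b_crit = 2√(km) = 2√(69.3×0.9) = 15.79 kg/s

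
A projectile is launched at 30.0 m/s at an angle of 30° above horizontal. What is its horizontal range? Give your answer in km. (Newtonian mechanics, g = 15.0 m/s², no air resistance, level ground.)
R = v₀² sin(2θ) / g (with unit conversion) = 0.05196 km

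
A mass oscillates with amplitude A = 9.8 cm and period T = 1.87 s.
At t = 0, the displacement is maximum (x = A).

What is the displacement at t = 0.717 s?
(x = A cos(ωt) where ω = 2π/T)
ω = 2π/T = 2π/1.87 = 3.36 rad/s
x = A cos(ωt) = 9.8×cos(3.36×0.717) = -7.286 cm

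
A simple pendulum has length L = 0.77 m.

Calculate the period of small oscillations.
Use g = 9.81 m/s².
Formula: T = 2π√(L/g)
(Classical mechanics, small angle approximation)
T = 2π√(L/g) = 2π√(0.77/9.81) = 1.76 s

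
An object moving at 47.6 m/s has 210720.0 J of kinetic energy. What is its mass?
KE = ½mv² → m = 2KE/v² = 2×210720.0/47.6² = 186.0 kg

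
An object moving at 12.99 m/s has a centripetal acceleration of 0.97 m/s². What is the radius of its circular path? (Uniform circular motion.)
r = v²/a_c = 12.99²/0.97 = 173.96 m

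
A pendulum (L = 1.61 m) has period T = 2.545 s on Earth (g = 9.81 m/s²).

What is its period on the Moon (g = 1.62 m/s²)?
T = 2π√(L/g), so T_moon/T_earth = √(g_earth/g_moon)
T_moon = 2π√(1.61/1.62) = 6.264 s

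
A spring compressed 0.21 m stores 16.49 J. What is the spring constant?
PE = ½kx² → k = 2PE/x² = 2×16.49/0.21² = 747.8 N/m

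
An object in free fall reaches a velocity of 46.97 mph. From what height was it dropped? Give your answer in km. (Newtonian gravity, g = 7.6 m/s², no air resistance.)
h = v²/(2g) (with unit conversion) = 0.02901 km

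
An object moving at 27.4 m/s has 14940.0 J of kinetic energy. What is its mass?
KE = ½mv² → m = 2KE/v² = 2×14940.0/27.4² = 39.8 kg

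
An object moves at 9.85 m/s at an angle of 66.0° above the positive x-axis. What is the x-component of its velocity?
vₓ = v cos(θ) = 9.85 × cos(66.0°) = 4.01 m/s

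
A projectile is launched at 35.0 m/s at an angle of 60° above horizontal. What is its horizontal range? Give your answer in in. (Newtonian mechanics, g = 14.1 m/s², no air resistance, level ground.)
R = v₀² sin(2θ) / g (with unit conversion) = 2962.0 in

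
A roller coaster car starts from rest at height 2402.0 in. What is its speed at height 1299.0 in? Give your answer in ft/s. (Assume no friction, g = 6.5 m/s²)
mgh₁ = ½mv₂² + mgh₂ → v₂ = √(2g(h₁−h₂)) = √(2×6.5×(61.01−32.99)) = 19.08 m/s = 62.61 ft/s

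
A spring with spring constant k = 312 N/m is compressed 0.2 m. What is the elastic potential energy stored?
PE = ½kx² = ½×312×0.2² = 6.24 J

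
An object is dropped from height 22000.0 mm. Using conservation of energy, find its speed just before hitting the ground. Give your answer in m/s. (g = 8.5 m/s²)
mgh = ½mv² → v = √(2gh) = √(2×8.5×22) = 19.34 m/s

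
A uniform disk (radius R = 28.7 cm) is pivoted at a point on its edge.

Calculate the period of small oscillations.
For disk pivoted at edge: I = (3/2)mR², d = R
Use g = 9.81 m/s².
I/m = (3/2)R² = 0.1236 m²; d = R = 0.287 m
T = 2π√((3/2)R²/(gR)) = 2π√(3R/(2g)) = 1.316 s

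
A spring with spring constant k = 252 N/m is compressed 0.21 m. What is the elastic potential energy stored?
PE = ½kx² = ½×252×0.21² = 5.557 J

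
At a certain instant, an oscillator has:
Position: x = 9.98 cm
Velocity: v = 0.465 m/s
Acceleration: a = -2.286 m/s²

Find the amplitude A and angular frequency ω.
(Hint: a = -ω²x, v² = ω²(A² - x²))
a = −ω²x → ω = √(|a|/x) = √(2.286/0.0998) = 4.786 rad/s
v² = ω²(A² − x²) → A = √(x² + v²/ω²) = √(0.0998² + 0.465²/4.786²) = 0.1393 m = 13.93 cm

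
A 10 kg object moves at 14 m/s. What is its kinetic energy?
KE = ½mv² = ½×10×14² = 980.0 J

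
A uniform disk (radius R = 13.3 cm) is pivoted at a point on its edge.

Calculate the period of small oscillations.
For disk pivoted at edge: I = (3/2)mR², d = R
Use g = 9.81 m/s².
I/m = (3/2)R² = 0.02653 m²; d = R = 0.133 m
T = 2π√((3/2)R²/(gR)) = 2π√(3R/(2g)) = 0.896 s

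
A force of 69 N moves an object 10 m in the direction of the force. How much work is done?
W = Fd = 69×10 = 690.0 J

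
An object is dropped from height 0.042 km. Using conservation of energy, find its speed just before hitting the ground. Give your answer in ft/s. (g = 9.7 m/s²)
mgh = ½mv² → v = √(2gh) = √(2×9.7×42) = 28.54 m/s = 93.65 ft/s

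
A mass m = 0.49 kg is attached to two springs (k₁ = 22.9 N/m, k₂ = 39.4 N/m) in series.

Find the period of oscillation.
k_eq = k₁k₂/(k₁+k₂) = 14.48 N/m
T = 2π√(m/k_eq) = 2π√(0.49/14.48) = 1.156 s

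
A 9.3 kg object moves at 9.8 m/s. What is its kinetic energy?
KE = ½mv² = ½×9.3×9.8² = 446.586 J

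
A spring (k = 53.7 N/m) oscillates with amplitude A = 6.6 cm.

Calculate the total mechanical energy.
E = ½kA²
E = ½kA² = ½×53.7×(0.066)² = 0.117 J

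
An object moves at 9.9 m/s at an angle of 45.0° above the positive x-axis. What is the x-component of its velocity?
vₓ = v cos(θ) = 9.9 × cos(45.0°) = 7.0 m/s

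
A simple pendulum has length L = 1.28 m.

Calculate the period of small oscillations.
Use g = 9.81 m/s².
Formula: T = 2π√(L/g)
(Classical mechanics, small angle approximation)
T = 2π√(L/g) = 2π√(1.28/9.81) = 2.27 s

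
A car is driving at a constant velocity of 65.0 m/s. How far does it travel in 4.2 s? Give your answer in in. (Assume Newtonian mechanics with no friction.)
d = vt (with unit conversion) = 10750.0 in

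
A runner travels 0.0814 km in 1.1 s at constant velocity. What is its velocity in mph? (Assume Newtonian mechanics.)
v = d/t (with unit conversion) = 165.5 mph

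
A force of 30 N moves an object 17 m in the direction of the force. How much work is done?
W = Fd = 30×17 = 510.0 J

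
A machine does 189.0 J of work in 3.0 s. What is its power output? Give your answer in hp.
P = W/t = 189 J / 3 s = 63 W = 0.08448 hp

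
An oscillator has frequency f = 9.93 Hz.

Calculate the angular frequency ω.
ω = 2πf = 2π×9.93 = 62.39 rad/s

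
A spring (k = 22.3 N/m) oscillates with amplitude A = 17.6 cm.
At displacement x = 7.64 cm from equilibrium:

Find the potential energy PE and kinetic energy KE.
E_total = ½kA² = ½×22.3×(0.176)² = 0.3454 J
PE = ½kx² = ½×22.3×(0.0764)² = 0.06508 J
KE = E_total − PE = 0.2803 J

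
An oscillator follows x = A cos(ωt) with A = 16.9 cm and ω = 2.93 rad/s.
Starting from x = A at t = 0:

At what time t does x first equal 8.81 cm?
cos(ωt) = x/A = 8.81/16.9 = 0.5213
ωt = arccos(0.5213) = 1.022 rad
t = 1.022/2.93 = 0.3489 s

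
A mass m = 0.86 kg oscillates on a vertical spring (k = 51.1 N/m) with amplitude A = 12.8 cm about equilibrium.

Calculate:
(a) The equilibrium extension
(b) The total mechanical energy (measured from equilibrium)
x_eq = mg/k = 0.86×9.81/51.1 = 0.1651 m = 16.51 cm
E = ½kA² = ½×51.1×(0.128)² = 0.4186 J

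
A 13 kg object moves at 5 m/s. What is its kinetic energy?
KE = ½mv² = ½×13×5² = 162.5 J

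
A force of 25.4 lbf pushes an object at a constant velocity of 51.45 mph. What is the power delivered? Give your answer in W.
P = Fv = 113 N × 23 m/s = 2599 W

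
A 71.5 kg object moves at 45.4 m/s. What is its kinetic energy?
KE = ½mv² = ½×71.5×45.4² = 73686.47 J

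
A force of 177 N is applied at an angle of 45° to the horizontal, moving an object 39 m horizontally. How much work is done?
W = Fd cosθ = 177×39×cos(45°) = 4881.2 J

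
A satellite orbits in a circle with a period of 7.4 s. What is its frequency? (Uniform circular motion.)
f = 1/T = 1/7.4 = 0.1351 Hz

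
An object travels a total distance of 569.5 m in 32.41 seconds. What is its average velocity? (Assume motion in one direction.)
v_avg = Δd / Δt = 569.5 / 32.41 = 17.57 m/s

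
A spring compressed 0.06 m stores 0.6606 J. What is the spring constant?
PE = ½kx² → k = 2PE/x² = 2×0.6606/0.06² = 367.0 N/m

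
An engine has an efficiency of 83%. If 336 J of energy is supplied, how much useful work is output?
W_out = η × W_in = 0.83 × 336 = 278.88 J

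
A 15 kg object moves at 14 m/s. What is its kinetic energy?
KE = ½mv² = ½×15×14² = 1470.0 J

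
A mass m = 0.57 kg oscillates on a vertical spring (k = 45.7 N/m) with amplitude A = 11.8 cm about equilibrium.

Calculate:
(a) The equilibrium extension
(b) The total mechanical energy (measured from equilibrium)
x_eq = mg/k = 0.57×9.81/45.7 = 0.1224 m = 12.24 cm
E = ½kA² = ½×45.7×(0.118)² = 0.3182 J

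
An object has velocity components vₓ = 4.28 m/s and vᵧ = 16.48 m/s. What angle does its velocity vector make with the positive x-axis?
θ = arctan(vᵧ/vₓ) = arctan(16.48/4.28) = 75.44°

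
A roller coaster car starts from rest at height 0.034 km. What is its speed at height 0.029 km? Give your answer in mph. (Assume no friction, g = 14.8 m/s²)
mgh₁ = ½mv₂² + mgh₂ → v₂ = √(2g(h₁−h₂)) = √(2×14.8×(34−29)) = 12.17 m/s = 27.21 mph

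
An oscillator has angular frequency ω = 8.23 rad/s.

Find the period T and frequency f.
T = 2π/ω = 2π/8.23 = 0.7634 s; f = ω/2π = 1.31 Hz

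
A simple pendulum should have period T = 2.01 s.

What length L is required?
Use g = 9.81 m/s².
T = 2π√(L/g) → L = g(T/2π)² = 9.81×(2.01/2π)² = 1.004 m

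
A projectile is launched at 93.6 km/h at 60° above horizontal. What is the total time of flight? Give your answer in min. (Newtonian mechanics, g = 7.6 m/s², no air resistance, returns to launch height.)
T = 2v₀sin(θ)/g (with unit conversion) = 0.09876 min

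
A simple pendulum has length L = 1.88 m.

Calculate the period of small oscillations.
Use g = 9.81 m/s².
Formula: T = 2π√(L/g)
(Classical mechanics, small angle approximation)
T = 2π√(L/g) = 2π√(1.88/9.81) = 2.751 s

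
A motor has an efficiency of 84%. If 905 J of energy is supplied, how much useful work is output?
W_out = η × W_in = 0.84 × 905 = 760.2 J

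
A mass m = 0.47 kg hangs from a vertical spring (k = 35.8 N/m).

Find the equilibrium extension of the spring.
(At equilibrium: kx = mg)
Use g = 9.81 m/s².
x_eq = mg/k = 0.47×9.81/35.8 = 0.1288 m = 12.88 cm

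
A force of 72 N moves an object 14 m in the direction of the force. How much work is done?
W = Fd = 72×14 = 1008.0 J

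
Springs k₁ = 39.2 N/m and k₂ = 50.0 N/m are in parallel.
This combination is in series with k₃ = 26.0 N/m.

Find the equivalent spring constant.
k₁₂ = k₁ + k₂ = 89.2 N/m (parallel)
1/k_eq = 1/k₁₂ + 1/k₃ → k_eq = 20.13 N/m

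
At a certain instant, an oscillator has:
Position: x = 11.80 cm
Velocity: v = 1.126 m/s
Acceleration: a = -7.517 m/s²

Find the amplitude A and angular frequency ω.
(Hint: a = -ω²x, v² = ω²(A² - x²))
a = −ω²x → ω = √(|a|/x) = √(7.517/0.118) = 7.981 rad/s
v² = ω²(A² − x²) → A = √(x² + v²/ω²) = √(0.118² + 1.126²/7.981²) = 0.1839 m = 18.39 cm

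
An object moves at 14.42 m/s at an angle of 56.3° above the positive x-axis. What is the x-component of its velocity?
vₓ = v cos(θ) = 14.42 × cos(56.3°) = 8.0 m/s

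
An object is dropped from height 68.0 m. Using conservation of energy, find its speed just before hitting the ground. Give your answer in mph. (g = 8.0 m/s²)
mgh = ½mv² → v = √(2gh) = √(2×8.0×68) = 32.98 m/s = 73.78 mph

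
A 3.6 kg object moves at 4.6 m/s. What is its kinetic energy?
KE = ½mv² = ½×3.6×4.6² = 38.088 J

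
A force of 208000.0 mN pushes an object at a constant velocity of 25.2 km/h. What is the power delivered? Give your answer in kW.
P = Fv = 208 N × 7 m/s = 1456 W = 1.456 kW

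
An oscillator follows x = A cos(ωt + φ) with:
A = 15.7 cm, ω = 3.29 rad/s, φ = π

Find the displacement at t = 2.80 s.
x = A cos(ωt + φ) = 15.7×cos(3.29×2.8 + π) = 15.35 cm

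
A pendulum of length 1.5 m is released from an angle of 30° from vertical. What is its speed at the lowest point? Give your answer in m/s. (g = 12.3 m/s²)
h = L(1 − cosθ) = 1.5×(1 − cos30°) = 0.201 m
v = √(2gh) = √(2×12.3×0.201) = 2.223 m/s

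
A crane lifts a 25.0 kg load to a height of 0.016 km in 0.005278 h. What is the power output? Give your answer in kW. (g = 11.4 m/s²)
W = mgh = 25×11.4×16 = 4560 J
P = W/t = 4560/19 = 240 W = 0.24 kW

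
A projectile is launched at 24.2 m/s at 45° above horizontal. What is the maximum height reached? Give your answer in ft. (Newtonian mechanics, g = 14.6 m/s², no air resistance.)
H = v₀²sin²(θ)/(2g) (with unit conversion) = 32.9 ft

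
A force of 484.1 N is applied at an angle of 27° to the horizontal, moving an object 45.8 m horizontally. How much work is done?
W = Fd cosθ = 484.1×45.8×cos(27°) = 19755.0 J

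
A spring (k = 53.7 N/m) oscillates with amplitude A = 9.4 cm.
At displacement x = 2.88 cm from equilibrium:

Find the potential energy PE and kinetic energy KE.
E_total = ½kA² = ½×53.7×(0.094)² = 0.2372 J
PE = ½kx² = ½×53.7×(0.0288)² = 0.02227 J
KE = E_total − PE = 0.215 J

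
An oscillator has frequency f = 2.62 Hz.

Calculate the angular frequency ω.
ω = 2πf = 2π×2.62 = 16.46 rad/s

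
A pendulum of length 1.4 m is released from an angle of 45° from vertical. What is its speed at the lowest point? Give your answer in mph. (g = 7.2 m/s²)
h = L(1 − cosθ) = 1.4×(1 − cos45°) = 0.4101 m
v = √(2gh) = √(2×7.2×0.4101) = 2.43 m/s = 5.436 mph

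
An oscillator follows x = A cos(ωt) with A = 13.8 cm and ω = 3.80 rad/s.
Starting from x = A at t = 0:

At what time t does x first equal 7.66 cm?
cos(ωt) = x/A = 7.66/13.8 = 0.5551
ωt = arccos(0.5551) = 0.9823 rad
t = 0.9823/3.8 = 0.2585 s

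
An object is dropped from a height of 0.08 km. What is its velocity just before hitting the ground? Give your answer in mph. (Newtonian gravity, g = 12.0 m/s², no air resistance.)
v = √(2gh) (with unit conversion) = 98.02 mph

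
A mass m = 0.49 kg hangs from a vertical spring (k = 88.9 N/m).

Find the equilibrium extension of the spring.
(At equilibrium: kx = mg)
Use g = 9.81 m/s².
x_eq = mg/k = 0.49×9.81/88.9 = 0.05407 m = 5.407 cm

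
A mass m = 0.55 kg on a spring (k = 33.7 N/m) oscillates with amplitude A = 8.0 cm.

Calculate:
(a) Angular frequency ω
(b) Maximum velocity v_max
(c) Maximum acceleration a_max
ω = √(k/m) = √(33.7/0.55) = 7.828 rad/s
v_max = ωA = 7.828×0.08 = 0.6262 m/s
a_max = ω²A = 7.828²×0.08 = 4.902 m/s²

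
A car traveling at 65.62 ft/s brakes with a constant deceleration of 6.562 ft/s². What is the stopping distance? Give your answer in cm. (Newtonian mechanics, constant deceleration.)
d = v₀² / (2a) (with unit conversion) = 10000.0 cm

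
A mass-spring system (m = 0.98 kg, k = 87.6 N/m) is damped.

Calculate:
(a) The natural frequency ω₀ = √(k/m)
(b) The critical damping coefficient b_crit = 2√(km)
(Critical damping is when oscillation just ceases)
ω₀ = √(k/m) = √(87.6/0.98) = 9.455 rad/s
b_crit = 2√(km) = 2√(87.6×0.98) = 18.53 kg/s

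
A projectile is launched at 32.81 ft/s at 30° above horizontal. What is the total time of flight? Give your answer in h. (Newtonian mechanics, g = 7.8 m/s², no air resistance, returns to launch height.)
T = 2v₀sin(θ)/g (with unit conversion) = 0.0003561 h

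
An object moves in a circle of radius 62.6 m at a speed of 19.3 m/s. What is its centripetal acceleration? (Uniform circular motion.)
a_c = v²/r = 19.3²/62.6 = 372.49/62.6 = 5.95 m/s²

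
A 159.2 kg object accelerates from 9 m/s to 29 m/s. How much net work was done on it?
W_net = ΔKE = ½m(v₂² − v₁²) = ½×159.2×(29² − 9²) = 60496.0 J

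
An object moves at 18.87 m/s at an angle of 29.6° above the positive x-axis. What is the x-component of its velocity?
vₓ = v cos(θ) = 18.87 × cos(29.6°) = 16.41 m/s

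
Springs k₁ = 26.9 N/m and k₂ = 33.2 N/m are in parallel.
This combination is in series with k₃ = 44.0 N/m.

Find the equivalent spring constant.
k₁₂ = k₁ + k₂ = 60.1 N/m (parallel)
1/k_eq = 1/k₁₂ + 1/k₃ → k_eq = 25.4 N/m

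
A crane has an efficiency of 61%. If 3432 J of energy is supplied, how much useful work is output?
W_out = η × W_in = 0.61 × 3432 = 2093.5 J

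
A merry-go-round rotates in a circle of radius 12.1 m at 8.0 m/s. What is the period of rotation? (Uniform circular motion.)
T = 2πr/v = 2π×12.1/8.0 = 9.5 s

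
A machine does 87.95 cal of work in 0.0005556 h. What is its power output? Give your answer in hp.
P = W/t = 368 J / 2 s = 184 W = 0.2467 hp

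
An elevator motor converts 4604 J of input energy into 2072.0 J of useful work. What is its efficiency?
η = W_out/W_in = 2072.0/4604 = 0.45 = 45.0%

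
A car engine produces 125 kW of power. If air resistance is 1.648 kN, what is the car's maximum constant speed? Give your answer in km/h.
P = Fv → v = P/F = 125000 W / 1648 N = 75.85 m/s = 273.1 km/h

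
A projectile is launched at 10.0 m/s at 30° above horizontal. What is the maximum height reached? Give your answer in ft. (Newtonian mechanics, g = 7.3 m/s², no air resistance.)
H = v₀²sin²(θ)/(2g) (with unit conversion) = 5.618 ft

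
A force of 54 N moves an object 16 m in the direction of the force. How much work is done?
W = Fd = 54×16 = 864.0 J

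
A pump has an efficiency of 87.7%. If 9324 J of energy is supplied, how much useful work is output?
W_out = η × W_in = 0.877 × 9324 = 8177.1 J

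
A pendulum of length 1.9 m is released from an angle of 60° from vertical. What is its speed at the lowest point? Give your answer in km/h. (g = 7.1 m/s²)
h = L(1 − cosθ) = 1.9×(1 − cos60°) = 0.95 m
v = √(2gh) = √(2×7.1×0.95) = 3.673 m/s = 13.22 km/h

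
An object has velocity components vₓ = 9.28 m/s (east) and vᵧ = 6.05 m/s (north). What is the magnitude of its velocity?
|v| = √(vₓ² + vᵧ²) = √(9.28² + 6.05²) = √(122.721) = 11.08 m/s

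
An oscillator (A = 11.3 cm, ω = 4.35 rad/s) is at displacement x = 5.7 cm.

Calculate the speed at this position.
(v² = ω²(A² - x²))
v = ω√(A² − x²) = 4.35×√(0.113² − 0.057²) = 0.4244 m/s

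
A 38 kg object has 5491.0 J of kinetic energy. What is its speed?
KE = ½mv² → v = √(2KE/m) = √(2×5491.0/38) = 17.0 m/s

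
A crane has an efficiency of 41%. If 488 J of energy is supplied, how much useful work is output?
W_out = η × W_in = 0.41 × 488 = 200.08 J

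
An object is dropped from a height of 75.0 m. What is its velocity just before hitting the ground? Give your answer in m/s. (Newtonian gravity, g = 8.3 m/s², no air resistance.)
v = √(2gh) = 35.28 m/s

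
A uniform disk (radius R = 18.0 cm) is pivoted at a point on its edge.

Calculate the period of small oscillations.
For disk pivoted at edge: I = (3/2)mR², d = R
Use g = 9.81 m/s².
I/m = (3/2)R² = 0.0486 m²; d = R = 0.18 m
T = 2π√((3/2)R²/(gR)) = 2π√(3R/(2g)) = 1.042 s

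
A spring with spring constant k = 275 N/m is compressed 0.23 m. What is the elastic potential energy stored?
PE = ½kx² = ½×275×0.23² = 7.274 J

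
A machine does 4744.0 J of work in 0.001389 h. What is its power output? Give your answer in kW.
P = W/t = 4744 J / 5 s = 948.7 W = 0.9487 kW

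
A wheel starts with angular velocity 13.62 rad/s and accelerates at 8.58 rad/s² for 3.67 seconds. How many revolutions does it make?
θ = ω₀t + ½αt² = 13.62×3.67 + ½×8.58×3.67² = 107.77 rad
Revolutions = θ/(2π) = 107.77/(2π) = 17.15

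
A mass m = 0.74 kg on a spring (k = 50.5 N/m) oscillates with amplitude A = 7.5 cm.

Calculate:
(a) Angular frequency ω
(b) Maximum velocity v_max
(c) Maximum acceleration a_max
ω = √(k/m) = √(50.5/0.74) = 8.261 rad/s
v_max = ωA = 8.261×0.075 = 0.6196 m/s
a_max = ω²A = 8.261²×0.075 = 5.118 m/s²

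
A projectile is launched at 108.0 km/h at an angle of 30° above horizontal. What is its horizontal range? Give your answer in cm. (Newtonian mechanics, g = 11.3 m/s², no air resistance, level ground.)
R = v₀² sin(2θ) / g (with unit conversion) = 6898.0 cm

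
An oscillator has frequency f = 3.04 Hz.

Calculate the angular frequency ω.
ω = 2πf = 2π×3.04 = 19.1 rad/s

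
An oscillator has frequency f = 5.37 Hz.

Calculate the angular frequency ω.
ω = 2πf = 2π×5.37 = 33.74 rad/s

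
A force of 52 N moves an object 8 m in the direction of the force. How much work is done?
W = Fd = 52×8 = 416.0 J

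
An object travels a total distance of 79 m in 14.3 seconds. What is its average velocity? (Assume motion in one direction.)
v_avg = Δd / Δt = 79 / 14.3 = 5.52 m/s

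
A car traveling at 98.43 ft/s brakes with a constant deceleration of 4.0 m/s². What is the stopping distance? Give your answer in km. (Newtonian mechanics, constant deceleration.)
d = v₀² / (2a) (with unit conversion) = 0.1125 km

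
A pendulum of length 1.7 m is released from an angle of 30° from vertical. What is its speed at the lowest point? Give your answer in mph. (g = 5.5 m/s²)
h = L(1 − cosθ) = 1.7×(1 − cos30°) = 0.2278 m
v = √(2gh) = √(2×5.5×0.2278) = 1.583 m/s = 3.541 mph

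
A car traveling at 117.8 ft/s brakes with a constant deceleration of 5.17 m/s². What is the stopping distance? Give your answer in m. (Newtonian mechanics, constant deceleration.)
d = v₀² / (2a) (with unit conversion) = 124.7 m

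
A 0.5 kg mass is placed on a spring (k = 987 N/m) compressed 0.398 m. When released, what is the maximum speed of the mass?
½kx² = ½mv² → v = x√(k/m) = 0.398×√(987/0.5) = 17.68 m/s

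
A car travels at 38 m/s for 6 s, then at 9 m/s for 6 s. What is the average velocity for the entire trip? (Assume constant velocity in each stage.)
d₁ = v₁t₁ = 38 × 6 = 228 m
d₂ = v₂t₂ = 9 × 6 = 54 m
d_total = 282 m, t_total = 12 s
v_avg = d_total/t_total = 282/12 = 23.5 m/s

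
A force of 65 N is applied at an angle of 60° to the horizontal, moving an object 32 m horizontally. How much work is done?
W = Fd cosθ = 65×32×cos(60°) = 1040.0 J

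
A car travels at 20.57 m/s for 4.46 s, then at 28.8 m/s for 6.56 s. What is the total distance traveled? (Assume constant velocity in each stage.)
d₁ = v₁t₁ = 20.57 × 4.46 = 91.7422 m
d₂ = v₂t₂ = 28.8 × 6.56 = 188.928 m
d_total = 91.7422 + 188.928 = 280.67 m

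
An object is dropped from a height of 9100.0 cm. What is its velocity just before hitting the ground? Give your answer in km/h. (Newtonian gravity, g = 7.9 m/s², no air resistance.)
v = √(2gh) (with unit conversion) = 136.5 km/h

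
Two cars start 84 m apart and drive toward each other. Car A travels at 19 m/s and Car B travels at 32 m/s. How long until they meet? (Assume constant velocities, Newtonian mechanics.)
Combined speed: v_combined = 19 + 32 = 51 m/s
Time to meet: t = d/51 = 84/51 = 1.65 s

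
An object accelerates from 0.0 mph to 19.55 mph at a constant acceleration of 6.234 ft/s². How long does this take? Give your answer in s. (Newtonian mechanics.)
t = (v - v₀)/a (with unit conversion) = 4.6 s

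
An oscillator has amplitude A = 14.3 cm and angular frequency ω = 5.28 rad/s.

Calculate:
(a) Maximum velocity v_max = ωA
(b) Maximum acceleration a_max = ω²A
v_max = ωA = 5.28×0.143 = 0.755 m/s
a_max = ω²A = 5.28²×0.143 = 3.987 m/s²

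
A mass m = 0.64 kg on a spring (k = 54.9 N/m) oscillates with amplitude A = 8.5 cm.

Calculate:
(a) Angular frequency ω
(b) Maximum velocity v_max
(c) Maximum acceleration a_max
ω = √(k/m) = √(54.9/0.64) = 9.262 rad/s
v_max = ωA = 9.262×0.085 = 0.7873 m/s
a_max = ω²A = 9.262²×0.085 = 7.291 m/s²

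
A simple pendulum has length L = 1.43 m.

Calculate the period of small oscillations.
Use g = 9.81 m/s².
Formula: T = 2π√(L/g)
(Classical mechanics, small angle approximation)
T = 2π√(L/g) = 2π√(1.43/9.81) = 2.399 s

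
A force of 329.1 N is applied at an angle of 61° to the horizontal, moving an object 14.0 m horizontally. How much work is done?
W = Fd cosθ = 329.1×14.0×cos(61°) = 2233.7 J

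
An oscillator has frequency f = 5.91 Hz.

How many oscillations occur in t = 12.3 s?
n = f×t = 5.91×12.3 = 72.69 oscillations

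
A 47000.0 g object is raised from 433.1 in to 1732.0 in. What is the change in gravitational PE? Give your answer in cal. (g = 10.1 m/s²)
ΔPE = mg(h₂ − h₁) = 47 kg × 10.1 m/s² × (43.99 − 11) m = 1.566e+04 J = 3743.0 cal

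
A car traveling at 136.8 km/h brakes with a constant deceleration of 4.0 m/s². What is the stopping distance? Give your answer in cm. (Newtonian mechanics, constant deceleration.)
d = v₀² / (2a) (with unit conversion) = 18050.0 cm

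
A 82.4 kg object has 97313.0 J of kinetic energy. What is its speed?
KE = ½mv² → v = √(2KE/m) = √(2×97313.0/82.4) = 48.6 m/s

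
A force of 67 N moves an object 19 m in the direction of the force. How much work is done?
W = Fd = 67×19 = 1273.0 J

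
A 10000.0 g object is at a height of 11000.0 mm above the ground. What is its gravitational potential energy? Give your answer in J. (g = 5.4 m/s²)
PE = mgh = 10 kg × 5.4 m/s² × 11 m = 594 J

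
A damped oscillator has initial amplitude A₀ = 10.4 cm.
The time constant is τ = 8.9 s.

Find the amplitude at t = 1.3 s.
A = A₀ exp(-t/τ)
A = A₀ exp(−t/τ) = 10.4×exp(−1.3/8.9) = 8.987 cm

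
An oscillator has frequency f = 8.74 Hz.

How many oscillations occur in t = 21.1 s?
n = f×t = 8.74×21.1 = 184.4 oscillations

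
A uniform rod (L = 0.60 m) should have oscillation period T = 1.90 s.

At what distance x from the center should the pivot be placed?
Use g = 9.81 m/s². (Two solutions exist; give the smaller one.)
T = 2π√((L²/12 + x²)/(gx)). Let c = T²g/(4π²) = 0.897.
x² − cx + L²/12 = 0 → x = (c − √(c² − L²/3))/2 = 0.03479 m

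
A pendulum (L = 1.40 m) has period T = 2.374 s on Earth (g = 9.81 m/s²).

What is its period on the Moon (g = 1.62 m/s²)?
T = 2π√(L/g), so T_moon/T_earth = √(g_earth/g_moon)
T_moon = 2π√(1.4/1.62) = 5.841 s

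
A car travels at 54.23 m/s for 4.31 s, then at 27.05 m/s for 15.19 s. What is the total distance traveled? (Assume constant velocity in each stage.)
d₁ = v₁t₁ = 54.23 × 4.31 = 233.731 m
d₂ = v₂t₂ = 27.05 × 15.19 = 410.889 m
d_total = 233.731 + 410.889 = 644.62 m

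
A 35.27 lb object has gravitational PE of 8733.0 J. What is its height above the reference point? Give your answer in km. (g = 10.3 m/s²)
PE = mgh → h = PE/(mg) = 8733 J / (16 kg × 10.3 m/s²) = 53 m = 0.053 km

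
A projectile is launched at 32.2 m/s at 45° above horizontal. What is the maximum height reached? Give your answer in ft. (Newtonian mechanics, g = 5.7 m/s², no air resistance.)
H = v₀²sin²(θ)/(2g) (with unit conversion) = 149.2 ft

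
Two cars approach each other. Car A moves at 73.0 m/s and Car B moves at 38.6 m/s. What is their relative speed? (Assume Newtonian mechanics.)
v_rel = v_A + v_B = 73.0 + 38.6 = 111.6 m/s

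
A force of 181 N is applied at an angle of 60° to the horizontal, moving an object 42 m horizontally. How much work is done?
W = Fd cosθ = 181×42×cos(60°) = 3801.0 J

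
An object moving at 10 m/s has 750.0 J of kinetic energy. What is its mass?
KE = ½mv² → m = 2KE/v² = 2×750.0/10² = 15.0 kg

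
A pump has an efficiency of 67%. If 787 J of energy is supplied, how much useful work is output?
W_out = η × W_in = 0.67 × 787 = 527.29 J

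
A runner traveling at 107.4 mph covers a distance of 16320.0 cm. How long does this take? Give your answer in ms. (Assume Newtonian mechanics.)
t = d/v (with unit conversion) = 3399.0 ms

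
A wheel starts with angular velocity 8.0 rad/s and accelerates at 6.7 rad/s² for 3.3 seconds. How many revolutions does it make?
θ = ω₀t + ½αt² = 8.0×3.3 + ½×6.7×3.3² = 62.88 rad
Revolutions = θ/(2π) = 62.88/(2π) = 10.01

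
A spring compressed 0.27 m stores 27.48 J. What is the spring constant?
PE = ½kx² → k = 2PE/x² = 2×27.48/0.27² = 753.9 N/m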